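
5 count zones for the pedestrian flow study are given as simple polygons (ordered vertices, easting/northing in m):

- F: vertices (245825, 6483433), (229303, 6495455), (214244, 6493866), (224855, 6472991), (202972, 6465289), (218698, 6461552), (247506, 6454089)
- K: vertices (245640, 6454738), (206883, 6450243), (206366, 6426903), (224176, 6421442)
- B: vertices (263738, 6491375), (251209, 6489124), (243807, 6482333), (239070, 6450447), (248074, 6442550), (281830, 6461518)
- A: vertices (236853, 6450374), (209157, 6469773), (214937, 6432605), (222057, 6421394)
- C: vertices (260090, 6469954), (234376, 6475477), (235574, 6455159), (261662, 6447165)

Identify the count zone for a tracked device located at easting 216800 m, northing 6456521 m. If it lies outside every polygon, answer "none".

A

Cast a ray rightward from (216800, 6456521). For each polygon, the edges (by vertex number in listed order) whose endpoints lie on opposite sides of northing = 6456521, where each meets that height, and whether that is right or left of the point:
F: 6–7 at easting≈238118.2 (right), 7–1 at easting≈247366.7 (right) → 2 crossings.
K: no edge straddles that height → 0 crossings.
B: 3–4 at easting≈239972.4 (right), 5–6 at easting≈272937.2 (right) → 2 crossings.
A: 1–2 at easting≈228076.9 (right), 2–3 at easting≈211217.8 (left) → 1 crossing.
C: 2–3 at easting≈235493.7 (right), 4–1 at easting≈261016.6 (right) → 2 crossings.
Only A has an odd count, so the point is inside A.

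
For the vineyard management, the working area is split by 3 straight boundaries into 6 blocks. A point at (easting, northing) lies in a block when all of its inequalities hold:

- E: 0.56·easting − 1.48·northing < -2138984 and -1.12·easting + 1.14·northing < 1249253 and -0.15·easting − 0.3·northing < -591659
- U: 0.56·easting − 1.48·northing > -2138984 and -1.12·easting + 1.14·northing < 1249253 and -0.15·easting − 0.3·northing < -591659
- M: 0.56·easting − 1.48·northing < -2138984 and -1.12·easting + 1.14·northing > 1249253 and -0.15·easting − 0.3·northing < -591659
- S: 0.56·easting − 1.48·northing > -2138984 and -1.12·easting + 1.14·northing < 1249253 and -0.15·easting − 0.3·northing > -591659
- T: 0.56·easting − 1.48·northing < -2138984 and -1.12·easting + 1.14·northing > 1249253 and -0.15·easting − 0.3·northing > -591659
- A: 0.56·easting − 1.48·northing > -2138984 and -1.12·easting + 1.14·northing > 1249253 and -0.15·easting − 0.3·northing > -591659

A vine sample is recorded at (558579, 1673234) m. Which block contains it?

0.56·558579 − 1.48·1673234 = -2163582.080, which is < -2138984
-1.12·558579 + 1.14·1673234 = 1281878.280, which is > 1249253
-0.15·558579 − 0.3·1673234 = -585757.050, which is > -591659
This sign pattern matches T.

T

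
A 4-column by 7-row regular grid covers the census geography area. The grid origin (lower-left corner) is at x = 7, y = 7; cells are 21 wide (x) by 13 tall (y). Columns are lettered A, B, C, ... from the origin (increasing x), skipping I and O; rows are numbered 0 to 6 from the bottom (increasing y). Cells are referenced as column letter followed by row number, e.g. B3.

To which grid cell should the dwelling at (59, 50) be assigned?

Column index: ⌊(59 − 7) / 21⌋ = ⌊2.476⌋ = 2 → column C
Row offset from origin: ⌊(50 − 7) / 13⌋ = ⌊3.308⌋ = 3 → row 3

C3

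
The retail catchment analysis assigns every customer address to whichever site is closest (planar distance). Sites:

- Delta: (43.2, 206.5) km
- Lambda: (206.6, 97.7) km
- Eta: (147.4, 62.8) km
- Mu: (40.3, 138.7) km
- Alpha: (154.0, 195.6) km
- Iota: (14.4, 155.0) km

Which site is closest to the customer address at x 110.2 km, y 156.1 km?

Alpha

Squared distances to each site:
Delta: 7029.160; Lambda: 12703.520; Eta: 10088.730; Mu: 5188.770; Alpha: 3478.690; Iota: 9178.850.
Minimum at Alpha.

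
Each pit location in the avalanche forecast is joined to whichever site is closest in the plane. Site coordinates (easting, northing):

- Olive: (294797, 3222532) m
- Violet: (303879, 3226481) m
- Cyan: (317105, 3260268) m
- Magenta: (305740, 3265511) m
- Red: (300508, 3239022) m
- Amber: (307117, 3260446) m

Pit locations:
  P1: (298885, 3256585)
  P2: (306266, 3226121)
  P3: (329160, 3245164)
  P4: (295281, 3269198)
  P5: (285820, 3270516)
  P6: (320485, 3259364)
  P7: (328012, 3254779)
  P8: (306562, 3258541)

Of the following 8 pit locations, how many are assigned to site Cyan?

3

P1 → Amber
P2 → Violet
P3 → Cyan
P4 → Magenta
P5 → Magenta
P6 → Cyan
P7 → Cyan
P8 → Amber
3 of the 8 go to Cyan.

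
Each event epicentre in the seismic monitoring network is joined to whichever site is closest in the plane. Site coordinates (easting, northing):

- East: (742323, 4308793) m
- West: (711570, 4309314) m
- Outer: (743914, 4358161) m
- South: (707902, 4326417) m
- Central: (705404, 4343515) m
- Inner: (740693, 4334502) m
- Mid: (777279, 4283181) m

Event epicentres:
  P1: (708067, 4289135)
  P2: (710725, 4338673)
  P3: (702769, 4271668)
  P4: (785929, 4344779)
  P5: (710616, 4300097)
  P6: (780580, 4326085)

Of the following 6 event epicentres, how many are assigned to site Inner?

P1 → West
P2 → Central
P3 → West
P4 → Outer
P5 → West
P6 → Inner
1 of the 6 goes to Inner.

1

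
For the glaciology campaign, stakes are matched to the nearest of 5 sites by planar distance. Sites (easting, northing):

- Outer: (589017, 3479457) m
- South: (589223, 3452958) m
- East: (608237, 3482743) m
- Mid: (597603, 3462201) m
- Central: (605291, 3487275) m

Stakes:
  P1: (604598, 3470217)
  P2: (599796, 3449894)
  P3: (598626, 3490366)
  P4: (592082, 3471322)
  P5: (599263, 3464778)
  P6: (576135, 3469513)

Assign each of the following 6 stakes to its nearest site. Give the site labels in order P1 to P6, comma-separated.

P1 → Mid (d²=113186281.00)
P2 → South (d²=121176425.00)
P3 → Central (d²=53976506.00)
P4 → Outer (d²=75572450.00)
P5 → Mid (d²=9396529.00)
P6 → Outer (d²=264829060.00)

Mid, South, Central, Outer, Mid, Outer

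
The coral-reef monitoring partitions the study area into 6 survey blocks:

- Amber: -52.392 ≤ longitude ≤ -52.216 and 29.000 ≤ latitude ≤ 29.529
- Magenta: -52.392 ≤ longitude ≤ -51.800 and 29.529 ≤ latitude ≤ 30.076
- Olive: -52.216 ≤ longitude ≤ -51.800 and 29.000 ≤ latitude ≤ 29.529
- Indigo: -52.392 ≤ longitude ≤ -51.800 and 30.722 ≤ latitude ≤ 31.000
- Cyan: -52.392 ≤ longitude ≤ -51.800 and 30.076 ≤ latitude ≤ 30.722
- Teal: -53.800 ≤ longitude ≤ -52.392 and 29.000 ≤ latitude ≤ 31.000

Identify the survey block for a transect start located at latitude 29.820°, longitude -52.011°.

Magenta

The point has longitude = -52.011 and latitude = 29.820.
Only Magenta satisfies -52.392 ≤ longitude ≤ -51.800 and 29.529 ≤ latitude ≤ 30.076.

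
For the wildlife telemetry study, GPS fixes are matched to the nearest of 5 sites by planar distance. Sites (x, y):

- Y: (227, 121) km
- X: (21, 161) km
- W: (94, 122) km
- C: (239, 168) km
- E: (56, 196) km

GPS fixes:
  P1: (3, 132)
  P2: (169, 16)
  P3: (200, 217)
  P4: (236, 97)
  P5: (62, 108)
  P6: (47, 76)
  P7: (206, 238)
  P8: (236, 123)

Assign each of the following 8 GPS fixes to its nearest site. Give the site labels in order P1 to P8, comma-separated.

P1 → X (d²=1165.00)
P2 → Y (d²=14389.00)
P3 → C (d²=3922.00)
P4 → Y (d²=657.00)
P5 → W (d²=1220.00)
P6 → W (d²=4325.00)
P7 → C (d²=5989.00)
P8 → Y (d²=85.00)

X, Y, C, Y, W, W, C, Y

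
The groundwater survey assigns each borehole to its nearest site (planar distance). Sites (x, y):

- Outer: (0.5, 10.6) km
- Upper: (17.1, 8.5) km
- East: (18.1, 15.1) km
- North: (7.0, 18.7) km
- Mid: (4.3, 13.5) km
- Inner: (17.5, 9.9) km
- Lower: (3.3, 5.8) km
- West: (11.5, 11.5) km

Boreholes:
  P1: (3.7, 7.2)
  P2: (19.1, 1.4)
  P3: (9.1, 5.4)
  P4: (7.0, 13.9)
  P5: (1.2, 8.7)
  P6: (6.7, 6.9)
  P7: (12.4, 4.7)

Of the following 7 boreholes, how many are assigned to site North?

P1 → Lower
P2 → Upper
P3 → Lower
P4 → Mid
P5 → Outer
P6 → Lower
P7 → Upper
0 of the 7 go to North.

0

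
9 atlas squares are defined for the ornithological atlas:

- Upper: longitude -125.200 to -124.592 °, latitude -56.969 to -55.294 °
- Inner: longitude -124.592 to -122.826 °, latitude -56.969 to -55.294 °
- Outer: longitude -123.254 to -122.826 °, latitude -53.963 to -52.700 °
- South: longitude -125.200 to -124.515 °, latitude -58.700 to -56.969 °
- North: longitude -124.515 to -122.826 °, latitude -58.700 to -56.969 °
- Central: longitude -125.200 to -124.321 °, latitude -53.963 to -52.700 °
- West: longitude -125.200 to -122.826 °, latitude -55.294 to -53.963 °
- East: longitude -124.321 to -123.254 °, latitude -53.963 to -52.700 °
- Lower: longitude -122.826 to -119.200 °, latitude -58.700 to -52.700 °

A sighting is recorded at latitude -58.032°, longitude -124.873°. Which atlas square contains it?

The point has longitude = -124.873 and latitude = -58.032.
Only South satisfies -125.200 ≤ longitude ≤ -124.515 and -58.700 ≤ latitude ≤ -56.969.

South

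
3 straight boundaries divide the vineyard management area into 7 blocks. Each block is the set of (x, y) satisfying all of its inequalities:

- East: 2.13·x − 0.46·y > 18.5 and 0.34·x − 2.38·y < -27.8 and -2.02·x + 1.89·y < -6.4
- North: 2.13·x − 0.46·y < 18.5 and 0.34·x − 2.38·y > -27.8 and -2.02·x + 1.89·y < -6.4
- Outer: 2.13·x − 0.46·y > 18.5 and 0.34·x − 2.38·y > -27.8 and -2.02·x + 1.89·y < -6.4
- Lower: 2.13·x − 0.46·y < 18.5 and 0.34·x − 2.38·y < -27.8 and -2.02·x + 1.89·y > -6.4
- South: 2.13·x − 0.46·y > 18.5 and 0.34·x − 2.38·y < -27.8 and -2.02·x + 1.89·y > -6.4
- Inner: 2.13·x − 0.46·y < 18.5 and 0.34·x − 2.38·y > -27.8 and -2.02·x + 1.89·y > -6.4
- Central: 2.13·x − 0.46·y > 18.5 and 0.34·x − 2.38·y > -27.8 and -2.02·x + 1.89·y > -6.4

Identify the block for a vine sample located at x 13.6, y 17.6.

2.13·13.6 − 0.46·17.6 = 20.872, which is > 18.5
0.34·13.6 − 2.38·17.6 = -37.264, which is < -27.8
-2.02·13.6 + 1.89·17.6 = 5.792, which is > -6.4
This sign pattern matches South.

South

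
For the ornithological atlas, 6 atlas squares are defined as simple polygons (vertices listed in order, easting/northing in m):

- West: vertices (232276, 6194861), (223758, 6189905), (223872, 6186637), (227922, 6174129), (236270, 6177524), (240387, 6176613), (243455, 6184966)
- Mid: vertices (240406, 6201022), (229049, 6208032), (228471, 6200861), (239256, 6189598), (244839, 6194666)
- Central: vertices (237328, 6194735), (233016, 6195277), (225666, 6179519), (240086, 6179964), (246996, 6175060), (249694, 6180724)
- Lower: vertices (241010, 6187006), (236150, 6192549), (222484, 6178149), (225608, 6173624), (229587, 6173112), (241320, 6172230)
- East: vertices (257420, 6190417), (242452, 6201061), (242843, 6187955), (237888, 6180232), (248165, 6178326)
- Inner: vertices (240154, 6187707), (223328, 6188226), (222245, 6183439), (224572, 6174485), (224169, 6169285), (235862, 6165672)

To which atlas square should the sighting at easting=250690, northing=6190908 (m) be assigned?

Cast a ray rightward from (250690, 6190908). For each polygon, the edges (by vertex number in listed order) whose endpoints lie on opposite sides of northing = 6190908, where each meets that height, and whether that is right or left of the point:
West: 1–2 at easting≈225481.9 (left), 7–1 at easting≈236742.0 (left) → 0 crossings.
Mid: 3–4 at easting≈238001.6 (left), 4–5 at easting≈240699.1 (left) → 0 crossings.
Central: 2–3 at easting≈230978.2 (left), 6–1 at easting≈240705.7 (left) → 0 crossings.
Lower: 1–2 at easting≈237588.8 (left), 2–3 at easting≈234592.6 (left) → 0 crossings.
East: 1–2 at easting≈256729.5 (right), 2–3 at easting≈242754.9 (left) → 1 crossing.
Inner: no edge straddles that height → 0 crossings.
Only East has an odd count, so the point is inside East.

East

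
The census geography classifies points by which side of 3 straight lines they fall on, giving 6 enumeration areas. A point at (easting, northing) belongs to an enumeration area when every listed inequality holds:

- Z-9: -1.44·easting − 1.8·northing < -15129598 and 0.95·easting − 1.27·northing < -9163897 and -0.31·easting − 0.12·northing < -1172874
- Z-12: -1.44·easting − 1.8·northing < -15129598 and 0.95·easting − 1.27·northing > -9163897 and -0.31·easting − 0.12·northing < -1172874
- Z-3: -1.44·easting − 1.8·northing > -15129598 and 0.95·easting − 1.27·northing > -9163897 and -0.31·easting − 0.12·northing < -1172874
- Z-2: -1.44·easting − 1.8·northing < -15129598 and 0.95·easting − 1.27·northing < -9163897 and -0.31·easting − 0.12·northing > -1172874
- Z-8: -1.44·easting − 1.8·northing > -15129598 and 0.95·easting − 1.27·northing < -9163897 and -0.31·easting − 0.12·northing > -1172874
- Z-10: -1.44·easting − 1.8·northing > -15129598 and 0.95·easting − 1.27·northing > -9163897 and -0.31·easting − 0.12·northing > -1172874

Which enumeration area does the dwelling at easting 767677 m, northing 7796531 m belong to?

Z-9

-1.44·767677 − 1.8·7796531 = -15139210.680, which is < -15129598
0.95·767677 − 1.27·7796531 = -9172301.220, which is < -9163897
-0.31·767677 − 0.12·7796531 = -1173563.590, which is < -1172874
This sign pattern matches Z-9.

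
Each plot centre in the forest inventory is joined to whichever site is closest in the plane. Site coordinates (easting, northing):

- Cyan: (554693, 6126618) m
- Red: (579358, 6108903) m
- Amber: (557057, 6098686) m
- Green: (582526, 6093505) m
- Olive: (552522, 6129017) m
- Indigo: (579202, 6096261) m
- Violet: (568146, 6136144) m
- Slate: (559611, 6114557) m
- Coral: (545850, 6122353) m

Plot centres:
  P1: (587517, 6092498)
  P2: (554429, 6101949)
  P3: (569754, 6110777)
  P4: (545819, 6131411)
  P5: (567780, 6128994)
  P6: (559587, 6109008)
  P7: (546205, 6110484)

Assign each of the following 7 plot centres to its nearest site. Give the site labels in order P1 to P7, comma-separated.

P1 → Green (d²=25924130.00)
P2 → Amber (d²=17553553.00)
P3 → Red (d²=95748692.00)
P4 → Olive (d²=50661445.00)
P5 → Violet (d²=51256456.00)
P6 → Slate (d²=30791977.00)
P7 → Coral (d²=140999186.00)

Green, Amber, Red, Olive, Violet, Slate, Coral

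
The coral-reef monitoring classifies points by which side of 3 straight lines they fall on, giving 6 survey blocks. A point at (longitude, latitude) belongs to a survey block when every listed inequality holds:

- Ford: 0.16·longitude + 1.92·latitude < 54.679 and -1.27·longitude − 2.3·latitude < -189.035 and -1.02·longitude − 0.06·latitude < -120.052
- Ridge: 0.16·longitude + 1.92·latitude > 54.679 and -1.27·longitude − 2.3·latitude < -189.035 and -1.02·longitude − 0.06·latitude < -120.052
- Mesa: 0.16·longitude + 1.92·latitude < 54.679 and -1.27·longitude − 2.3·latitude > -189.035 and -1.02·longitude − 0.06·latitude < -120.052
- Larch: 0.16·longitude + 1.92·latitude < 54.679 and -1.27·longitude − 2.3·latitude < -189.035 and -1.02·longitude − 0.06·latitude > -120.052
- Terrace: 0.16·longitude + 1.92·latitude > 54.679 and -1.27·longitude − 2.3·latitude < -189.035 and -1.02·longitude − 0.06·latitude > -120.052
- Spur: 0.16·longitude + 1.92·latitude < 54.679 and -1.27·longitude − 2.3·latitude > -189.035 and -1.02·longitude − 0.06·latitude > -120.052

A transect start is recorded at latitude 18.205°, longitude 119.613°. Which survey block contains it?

0.16·119.613 + 1.92·18.205 = 54.092, which is < 54.679
-1.27·119.613 − 2.3·18.205 = -193.780, which is < -189.035
-1.02·119.613 − 0.06·18.205 = -123.098, which is < -120.052
This sign pattern matches Ford.

Ford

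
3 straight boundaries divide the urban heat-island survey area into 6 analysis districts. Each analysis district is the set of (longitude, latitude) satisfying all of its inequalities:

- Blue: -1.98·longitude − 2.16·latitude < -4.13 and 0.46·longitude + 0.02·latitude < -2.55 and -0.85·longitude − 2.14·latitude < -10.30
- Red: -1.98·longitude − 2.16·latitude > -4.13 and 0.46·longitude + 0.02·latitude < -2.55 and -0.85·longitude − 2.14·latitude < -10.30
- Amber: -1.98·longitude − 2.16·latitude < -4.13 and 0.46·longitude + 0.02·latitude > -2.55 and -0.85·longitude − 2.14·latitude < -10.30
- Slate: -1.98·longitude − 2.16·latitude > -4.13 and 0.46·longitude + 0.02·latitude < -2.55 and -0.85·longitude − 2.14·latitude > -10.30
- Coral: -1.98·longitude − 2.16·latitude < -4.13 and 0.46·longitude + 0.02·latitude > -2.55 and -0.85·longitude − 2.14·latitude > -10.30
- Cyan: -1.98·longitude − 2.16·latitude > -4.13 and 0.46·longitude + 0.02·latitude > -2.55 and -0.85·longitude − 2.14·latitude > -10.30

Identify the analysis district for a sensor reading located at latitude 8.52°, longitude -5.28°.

-1.98·-5.28 − 2.16·8.52 = -7.949, which is < -4.13
0.46·-5.28 + 0.02·8.52 = -2.258, which is > -2.55
-0.85·-5.28 − 2.14·8.52 = -13.745, which is < -10.30
This sign pattern matches Amber.

Amber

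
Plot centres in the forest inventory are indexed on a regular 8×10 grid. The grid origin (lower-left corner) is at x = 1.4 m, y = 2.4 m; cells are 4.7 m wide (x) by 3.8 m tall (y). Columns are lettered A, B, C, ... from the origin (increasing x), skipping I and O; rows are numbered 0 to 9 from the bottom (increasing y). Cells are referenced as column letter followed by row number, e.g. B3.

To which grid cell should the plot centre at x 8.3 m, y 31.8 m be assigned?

B7

Column index: ⌊(8.3 − 1.4) / 4.7⌋ = ⌊1.468⌋ = 1 → column B
Row offset from origin: ⌊(31.8 − 2.4) / 3.8⌋ = ⌊7.737⌋ = 7 → row 7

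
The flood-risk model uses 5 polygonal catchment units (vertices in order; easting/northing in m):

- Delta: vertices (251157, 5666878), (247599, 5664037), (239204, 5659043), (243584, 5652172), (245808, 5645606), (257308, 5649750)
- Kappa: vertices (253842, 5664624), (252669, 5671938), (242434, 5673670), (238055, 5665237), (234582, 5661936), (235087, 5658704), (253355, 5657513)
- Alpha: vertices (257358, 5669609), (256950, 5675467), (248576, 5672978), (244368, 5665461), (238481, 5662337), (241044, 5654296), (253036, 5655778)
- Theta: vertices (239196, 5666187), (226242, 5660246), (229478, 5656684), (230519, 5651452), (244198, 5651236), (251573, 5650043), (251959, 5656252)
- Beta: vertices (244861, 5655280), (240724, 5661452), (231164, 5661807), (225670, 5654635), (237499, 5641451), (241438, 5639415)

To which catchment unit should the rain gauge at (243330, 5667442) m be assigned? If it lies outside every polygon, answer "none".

Cast a ray rightward from (243330, 5667442). For each polygon, the edges (by vertex number in listed order) whose endpoints lie on opposite sides of northing = 5667442, where each meets that height, and whether that is right or left of the point:
Delta: no edge straddles that height → 0 crossings.
Kappa: 1–2 at easting≈253390.1 (right), 3–4 at easting≈239200.0 (left) → 1 crossing.
Alpha: 3–4 at easting≈245477.0 (right), 7–1 at easting≈256680.8 (right) → 2 crossings.
Theta: no edge straddles that height → 0 crossings.
Beta: no edge straddles that height → 0 crossings.
Only Kappa has an odd count, so the point is inside Kappa.

Kappa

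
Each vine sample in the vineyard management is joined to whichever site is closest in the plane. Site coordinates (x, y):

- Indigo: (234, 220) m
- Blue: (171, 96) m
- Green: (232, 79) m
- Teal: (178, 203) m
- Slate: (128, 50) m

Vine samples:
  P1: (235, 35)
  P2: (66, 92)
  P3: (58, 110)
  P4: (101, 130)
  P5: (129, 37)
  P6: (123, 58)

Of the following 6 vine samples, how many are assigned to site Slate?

4

P1 → Green
P2 → Slate
P3 → Slate
P4 → Blue
P5 → Slate
P6 → Slate
4 of the 6 go to Slate.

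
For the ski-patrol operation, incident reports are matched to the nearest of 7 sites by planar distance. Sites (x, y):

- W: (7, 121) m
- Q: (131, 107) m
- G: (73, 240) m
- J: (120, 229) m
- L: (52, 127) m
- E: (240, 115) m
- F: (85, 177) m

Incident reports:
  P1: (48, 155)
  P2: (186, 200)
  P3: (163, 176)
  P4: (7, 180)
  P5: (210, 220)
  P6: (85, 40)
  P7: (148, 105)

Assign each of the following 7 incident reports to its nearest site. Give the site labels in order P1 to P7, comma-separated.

L, J, J, W, J, Q, Q

P1 → L (d²=800.00)
P2 → J (d²=5197.00)
P3 → J (d²=4658.00)
P4 → W (d²=3481.00)
P5 → J (d²=8181.00)
P6 → Q (d²=6605.00)
P7 → Q (d²=293.00)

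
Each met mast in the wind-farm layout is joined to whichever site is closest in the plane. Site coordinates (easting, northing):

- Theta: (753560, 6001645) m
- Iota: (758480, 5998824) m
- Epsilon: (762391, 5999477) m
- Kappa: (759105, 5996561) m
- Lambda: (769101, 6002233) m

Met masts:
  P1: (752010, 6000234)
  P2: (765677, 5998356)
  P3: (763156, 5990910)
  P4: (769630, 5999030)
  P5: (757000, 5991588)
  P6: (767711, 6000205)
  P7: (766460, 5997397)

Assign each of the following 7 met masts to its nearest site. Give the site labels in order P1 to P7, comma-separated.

Theta, Epsilon, Kappa, Lambda, Kappa, Lambda, Epsilon

P1 → Theta (d²=4393421.00)
P2 → Epsilon (d²=12054437.00)
P3 → Kappa (d²=48344402.00)
P4 → Lambda (d²=10539050.00)
P5 → Kappa (d²=29161754.00)
P6 → Lambda (d²=6044884.00)
P7 → Epsilon (d²=20883161.00)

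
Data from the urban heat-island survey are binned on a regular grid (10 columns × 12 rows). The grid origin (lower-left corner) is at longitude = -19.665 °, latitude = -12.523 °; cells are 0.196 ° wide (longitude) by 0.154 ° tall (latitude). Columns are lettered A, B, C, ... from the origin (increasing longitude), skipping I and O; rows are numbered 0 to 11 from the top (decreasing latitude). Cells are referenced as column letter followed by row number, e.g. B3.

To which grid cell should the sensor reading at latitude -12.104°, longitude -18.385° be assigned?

Column index: ⌊(-18.385 − -19.665) / 0.196⌋ = ⌊6.531⌋ = 6 → column G
Row offset from origin: ⌊(-12.104 − -12.523) / 0.154⌋ = ⌊2.721⌋ = 2 → row 9 (counted from top)

G9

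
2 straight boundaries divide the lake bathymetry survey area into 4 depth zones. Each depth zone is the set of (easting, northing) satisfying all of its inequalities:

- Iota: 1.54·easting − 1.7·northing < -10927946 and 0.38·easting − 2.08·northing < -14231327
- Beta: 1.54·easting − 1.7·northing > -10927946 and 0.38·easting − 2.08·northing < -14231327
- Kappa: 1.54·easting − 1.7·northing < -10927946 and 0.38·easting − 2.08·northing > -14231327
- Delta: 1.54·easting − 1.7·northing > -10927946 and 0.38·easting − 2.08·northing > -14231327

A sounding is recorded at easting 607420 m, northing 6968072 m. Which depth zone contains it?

1.54·607420 − 1.7·6968072 = -10910295.600, which is > -10927946
0.38·607420 − 2.08·6968072 = -14262770.160, which is < -14231327
This sign pattern matches Beta.

Beta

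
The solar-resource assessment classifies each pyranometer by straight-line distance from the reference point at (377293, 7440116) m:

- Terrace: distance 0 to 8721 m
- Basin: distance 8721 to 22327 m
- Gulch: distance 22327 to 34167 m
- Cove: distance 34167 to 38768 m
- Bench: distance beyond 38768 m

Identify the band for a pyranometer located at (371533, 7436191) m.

Terrace

Distance = √((371533−377293)² + (7436191−7440116)²) = √(33177600.000 + 15405625.000) = 6970.167 m.
0 ≤ 6970.167 < 8721 → Terrace.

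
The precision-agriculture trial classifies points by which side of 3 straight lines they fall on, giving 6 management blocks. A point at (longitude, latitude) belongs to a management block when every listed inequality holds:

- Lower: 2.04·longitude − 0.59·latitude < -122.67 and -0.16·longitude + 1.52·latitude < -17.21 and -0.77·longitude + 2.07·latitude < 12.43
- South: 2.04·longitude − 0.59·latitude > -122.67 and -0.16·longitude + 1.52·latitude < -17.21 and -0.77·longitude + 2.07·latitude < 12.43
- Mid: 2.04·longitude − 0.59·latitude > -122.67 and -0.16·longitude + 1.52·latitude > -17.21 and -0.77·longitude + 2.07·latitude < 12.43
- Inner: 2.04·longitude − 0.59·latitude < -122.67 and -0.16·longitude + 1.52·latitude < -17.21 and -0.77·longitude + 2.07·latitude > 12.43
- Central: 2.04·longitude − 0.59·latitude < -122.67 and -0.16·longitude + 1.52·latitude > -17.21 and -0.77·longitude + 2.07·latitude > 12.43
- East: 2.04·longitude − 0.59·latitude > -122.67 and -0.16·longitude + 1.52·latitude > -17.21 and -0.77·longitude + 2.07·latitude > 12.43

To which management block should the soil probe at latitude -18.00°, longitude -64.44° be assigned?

Mid

2.04·-64.44 − 0.59·-18.00 = -120.838, which is > -122.67
-0.16·-64.44 + 1.52·-18.00 = -17.050, which is > -17.21
-0.77·-64.44 + 2.07·-18.00 = 12.359, which is < 12.43
This sign pattern matches Mid.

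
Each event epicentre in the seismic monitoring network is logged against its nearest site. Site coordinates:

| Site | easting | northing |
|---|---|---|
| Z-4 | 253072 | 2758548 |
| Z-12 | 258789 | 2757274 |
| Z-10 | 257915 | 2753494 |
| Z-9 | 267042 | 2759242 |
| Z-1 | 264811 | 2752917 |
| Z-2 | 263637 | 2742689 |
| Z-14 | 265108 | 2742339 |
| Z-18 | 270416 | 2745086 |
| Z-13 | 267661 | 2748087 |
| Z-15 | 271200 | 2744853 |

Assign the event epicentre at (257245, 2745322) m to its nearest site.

Z-2

Squared distances to each site:
Z-4: 192341005.000; Z-12: 145234240.000; Z-10: 67230484.000; Z-9: 289747609.000; Z-1: 114928381.000; Z-2: 47790353.000; Z-14: 70725058.000; Z-18: 173530937.000; Z-13: 116138281.000; Z-15: 194961986.000.
Minimum at Z-2.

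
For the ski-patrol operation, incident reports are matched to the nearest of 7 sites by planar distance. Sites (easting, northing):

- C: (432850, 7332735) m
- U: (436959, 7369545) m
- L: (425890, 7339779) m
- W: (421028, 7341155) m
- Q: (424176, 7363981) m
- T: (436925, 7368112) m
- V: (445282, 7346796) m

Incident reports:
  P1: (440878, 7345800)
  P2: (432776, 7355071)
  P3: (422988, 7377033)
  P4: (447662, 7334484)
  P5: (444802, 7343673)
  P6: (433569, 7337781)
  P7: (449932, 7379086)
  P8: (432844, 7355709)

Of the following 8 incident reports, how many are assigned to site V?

P1 → V
P2 → Q
P3 → Q
P4 → V
P5 → V
P6 → C
P7 → U
P8 → Q
3 of the 8 go to V.

3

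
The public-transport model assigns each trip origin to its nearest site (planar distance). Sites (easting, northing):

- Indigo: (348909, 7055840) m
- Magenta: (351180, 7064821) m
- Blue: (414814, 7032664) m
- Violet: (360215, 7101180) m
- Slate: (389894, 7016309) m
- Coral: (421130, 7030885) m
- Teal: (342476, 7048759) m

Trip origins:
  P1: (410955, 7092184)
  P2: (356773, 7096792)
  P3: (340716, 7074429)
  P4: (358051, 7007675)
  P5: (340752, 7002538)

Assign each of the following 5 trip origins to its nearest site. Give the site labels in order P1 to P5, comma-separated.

P1 → Violet (d²=2655475616.00)
P2 → Violet (d²=31101908.00)
P3 → Magenta (d²=201808960.00)
P4 → Slate (d²=1088522605.00)
P5 → Teal (d²=2139353017.00)

Violet, Violet, Magenta, Slate, Teal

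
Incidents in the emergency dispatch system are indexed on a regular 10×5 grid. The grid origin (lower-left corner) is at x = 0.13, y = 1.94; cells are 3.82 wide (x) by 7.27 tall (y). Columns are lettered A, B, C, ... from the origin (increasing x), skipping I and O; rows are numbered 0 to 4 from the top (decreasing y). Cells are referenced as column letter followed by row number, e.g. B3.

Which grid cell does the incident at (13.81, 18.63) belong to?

D2

Column index: ⌊(13.81 − 0.13) / 3.82⌋ = ⌊3.581⌋ = 3 → column D
Row offset from origin: ⌊(18.63 − 1.94) / 7.27⌋ = ⌊2.296⌋ = 2 → row 2 (counted from top)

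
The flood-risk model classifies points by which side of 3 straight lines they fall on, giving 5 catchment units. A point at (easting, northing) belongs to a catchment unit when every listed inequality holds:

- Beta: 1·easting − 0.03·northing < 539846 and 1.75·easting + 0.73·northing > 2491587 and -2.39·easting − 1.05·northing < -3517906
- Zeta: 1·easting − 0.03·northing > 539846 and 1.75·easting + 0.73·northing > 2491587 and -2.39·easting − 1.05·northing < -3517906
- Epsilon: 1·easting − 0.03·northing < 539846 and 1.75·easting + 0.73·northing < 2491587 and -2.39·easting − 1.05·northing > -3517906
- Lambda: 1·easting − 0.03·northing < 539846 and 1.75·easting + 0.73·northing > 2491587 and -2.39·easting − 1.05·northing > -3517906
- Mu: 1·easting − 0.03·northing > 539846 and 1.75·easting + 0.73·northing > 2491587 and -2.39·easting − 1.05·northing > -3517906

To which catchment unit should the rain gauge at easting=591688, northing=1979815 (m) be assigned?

Epsilon

1·591688 − 0.03·1979815 = 532293.550, which is < 539846
1.75·591688 + 0.73·1979815 = 2480718.950, which is < 2491587
-2.39·591688 − 1.05·1979815 = -3492940.070, which is > -3517906
This sign pattern matches Epsilon.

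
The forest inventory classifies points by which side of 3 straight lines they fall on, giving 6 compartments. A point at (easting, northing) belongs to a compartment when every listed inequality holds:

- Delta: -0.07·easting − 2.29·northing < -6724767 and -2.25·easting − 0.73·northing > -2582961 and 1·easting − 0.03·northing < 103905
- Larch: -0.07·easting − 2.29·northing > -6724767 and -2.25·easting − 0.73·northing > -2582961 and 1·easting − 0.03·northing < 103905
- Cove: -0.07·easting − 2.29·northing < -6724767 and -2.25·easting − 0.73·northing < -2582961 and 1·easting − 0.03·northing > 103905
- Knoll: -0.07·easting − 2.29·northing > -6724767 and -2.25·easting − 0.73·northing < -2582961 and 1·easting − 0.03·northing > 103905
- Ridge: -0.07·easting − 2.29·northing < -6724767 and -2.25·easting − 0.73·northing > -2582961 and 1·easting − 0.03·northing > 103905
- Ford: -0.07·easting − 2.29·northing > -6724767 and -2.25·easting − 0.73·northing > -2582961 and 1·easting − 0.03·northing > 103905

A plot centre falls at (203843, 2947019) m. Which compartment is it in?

-0.07·203843 − 2.29·2947019 = -6762942.520, which is < -6724767
-2.25·203843 − 0.73·2947019 = -2609970.620, which is < -2582961
1·203843 − 0.03·2947019 = 115432.430, which is > 103905
This sign pattern matches Cove.

Cove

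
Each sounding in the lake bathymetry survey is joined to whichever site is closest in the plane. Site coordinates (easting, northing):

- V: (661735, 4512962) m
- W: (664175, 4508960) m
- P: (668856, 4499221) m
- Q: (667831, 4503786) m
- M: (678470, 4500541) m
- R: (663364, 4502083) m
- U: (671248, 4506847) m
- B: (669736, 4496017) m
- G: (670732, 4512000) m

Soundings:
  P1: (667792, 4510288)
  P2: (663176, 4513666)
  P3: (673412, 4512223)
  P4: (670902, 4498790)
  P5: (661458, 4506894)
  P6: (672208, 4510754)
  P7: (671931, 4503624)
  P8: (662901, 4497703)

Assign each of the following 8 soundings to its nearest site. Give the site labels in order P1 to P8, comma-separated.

G, V, G, P, W, G, U, R

P1 → G (d²=11574544.00)
P2 → V (d²=2572097.00)
P3 → G (d²=7232129.00)
P4 → P (d²=4371877.00)
P5 → W (d²=11650445.00)
P6 → G (d²=3731092.00)
P7 → U (d²=10854218.00)
P8 → R (d²=19398769.00)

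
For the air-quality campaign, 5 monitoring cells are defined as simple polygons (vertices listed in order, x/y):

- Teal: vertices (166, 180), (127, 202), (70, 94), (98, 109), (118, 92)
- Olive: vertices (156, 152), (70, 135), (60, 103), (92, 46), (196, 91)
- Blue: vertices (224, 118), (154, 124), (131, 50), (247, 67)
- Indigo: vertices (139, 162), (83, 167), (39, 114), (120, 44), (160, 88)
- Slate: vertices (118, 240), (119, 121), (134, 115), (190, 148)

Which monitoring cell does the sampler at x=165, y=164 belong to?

Cast a ray rightward from (165, 164). For each polygon, the edges (by vertex number in listed order) whose endpoints lie on opposite sides of y = 164, where each meets that height, and whether that is right or left of the point:
Teal: 2–3 at x≈106.9 (left), 5–1 at x≈157.3 (left) → 0 crossings.
Olive: no edge straddles that height → 0 crossings.
Blue: no edge straddles that height → 0 crossings.
Indigo: 1–2 at x≈116.6 (left), 2–3 at x≈80.5 (left) → 0 crossings.
Slate: 1–2 at x≈118.6 (left), 4–1 at x≈177.5 (right) → 1 crossing.
Only Slate has an odd count, so the point is inside Slate.

Slate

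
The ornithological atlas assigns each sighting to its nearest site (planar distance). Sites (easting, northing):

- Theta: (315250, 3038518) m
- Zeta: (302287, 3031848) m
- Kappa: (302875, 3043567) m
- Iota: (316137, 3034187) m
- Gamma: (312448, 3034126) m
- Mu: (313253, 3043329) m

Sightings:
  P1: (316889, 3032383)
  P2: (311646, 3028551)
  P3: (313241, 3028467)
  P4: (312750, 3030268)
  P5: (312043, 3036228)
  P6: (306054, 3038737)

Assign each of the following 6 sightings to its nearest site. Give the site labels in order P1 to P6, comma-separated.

P1 → Iota (d²=3819920.00)
P2 → Gamma (d²=31723829.00)
P3 → Gamma (d²=32653130.00)
P4 → Gamma (d²=14975368.00)
P5 → Gamma (d²=4582429.00)
P6 → Kappa (d²=33434941.00)

Iota, Gamma, Gamma, Gamma, Gamma, Kappa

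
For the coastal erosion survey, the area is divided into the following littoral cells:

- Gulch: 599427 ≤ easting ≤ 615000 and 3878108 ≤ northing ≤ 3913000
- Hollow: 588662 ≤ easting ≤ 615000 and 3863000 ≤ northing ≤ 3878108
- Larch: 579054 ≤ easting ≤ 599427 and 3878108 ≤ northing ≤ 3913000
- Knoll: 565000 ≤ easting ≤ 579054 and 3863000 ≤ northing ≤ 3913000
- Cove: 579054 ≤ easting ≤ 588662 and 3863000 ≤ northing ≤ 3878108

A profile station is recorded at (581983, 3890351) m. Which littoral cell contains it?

Larch

The point has easting = 581983 and northing = 3890351.
Only Larch satisfies 579054 ≤ easting ≤ 599427 and 3878108 ≤ northing ≤ 3913000.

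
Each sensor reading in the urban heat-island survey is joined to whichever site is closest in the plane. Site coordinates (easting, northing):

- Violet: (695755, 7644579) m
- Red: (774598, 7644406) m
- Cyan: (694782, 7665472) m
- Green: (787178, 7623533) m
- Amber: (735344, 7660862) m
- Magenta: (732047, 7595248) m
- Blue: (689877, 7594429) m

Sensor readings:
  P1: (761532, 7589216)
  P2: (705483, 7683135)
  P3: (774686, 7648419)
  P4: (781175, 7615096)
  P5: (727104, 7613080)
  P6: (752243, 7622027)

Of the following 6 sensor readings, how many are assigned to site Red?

2

P1 → Magenta
P2 → Cyan
P3 → Red
P4 → Green
P5 → Magenta
P6 → Red
2 of the 6 go to Red.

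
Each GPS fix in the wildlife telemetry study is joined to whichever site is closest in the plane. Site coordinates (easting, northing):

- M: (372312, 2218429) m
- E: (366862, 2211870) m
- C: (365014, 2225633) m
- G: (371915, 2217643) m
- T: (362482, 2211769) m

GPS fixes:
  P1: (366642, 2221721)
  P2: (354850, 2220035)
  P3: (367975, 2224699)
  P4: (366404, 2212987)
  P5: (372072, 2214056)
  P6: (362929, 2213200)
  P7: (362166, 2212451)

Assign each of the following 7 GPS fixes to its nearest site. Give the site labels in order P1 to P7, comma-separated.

C, T, C, E, G, T, T

P1 → C (d²=17954128.00)
P2 → T (d²=126574180.00)
P3 → C (d²=9639877.00)
P4 → E (d²=1457453.00)
P5 → G (d²=12891218.00)
P6 → T (d²=2247570.00)
P7 → T (d²=564980.00)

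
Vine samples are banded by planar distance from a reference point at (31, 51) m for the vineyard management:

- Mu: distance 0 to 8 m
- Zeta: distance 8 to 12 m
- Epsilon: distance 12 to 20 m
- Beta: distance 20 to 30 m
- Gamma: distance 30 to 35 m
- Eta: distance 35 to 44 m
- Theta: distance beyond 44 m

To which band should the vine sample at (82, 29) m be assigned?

Distance = √((82−31)² + (29−51)²) = √(2601.000 + 484.000) = 55.543 m.
44 ≤ 55.543 < ∞ → Theta.

Theta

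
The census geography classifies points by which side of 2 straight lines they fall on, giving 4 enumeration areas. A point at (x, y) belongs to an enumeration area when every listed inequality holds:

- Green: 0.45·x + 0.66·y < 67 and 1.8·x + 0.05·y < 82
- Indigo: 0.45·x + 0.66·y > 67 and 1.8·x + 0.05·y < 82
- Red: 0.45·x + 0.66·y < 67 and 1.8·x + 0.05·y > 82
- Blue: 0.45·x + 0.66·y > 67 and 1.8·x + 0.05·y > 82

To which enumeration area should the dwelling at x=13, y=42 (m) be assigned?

Green

0.45·13 + 0.66·42 = 33.570, which is < 67
1.8·13 + 0.05·42 = 25.500, which is < 82
This sign pattern matches Green.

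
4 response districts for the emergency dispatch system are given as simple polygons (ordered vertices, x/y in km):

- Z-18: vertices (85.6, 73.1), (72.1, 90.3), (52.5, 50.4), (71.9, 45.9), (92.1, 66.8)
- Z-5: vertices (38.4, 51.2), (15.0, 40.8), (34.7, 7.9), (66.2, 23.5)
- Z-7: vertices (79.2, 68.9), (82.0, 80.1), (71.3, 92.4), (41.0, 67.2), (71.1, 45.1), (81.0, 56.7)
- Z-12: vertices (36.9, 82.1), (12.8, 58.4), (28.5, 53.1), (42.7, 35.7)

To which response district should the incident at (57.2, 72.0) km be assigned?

Z-7

Cast a ray rightward from (57.2, 72.0). For each polygon, the edges (by vertex number in listed order) whose endpoints lie on opposite sides of y = 72.0, where each meets that height, and whether that is right or left of the point:
Z-18: 2–3 at x≈63.11 (right), 5–1 at x≈86.73 (right) → 2 crossings.
Z-5: no edge straddles that height → 0 crossings.
Z-7: 1–2 at x≈79.97 (right), 3–4 at x≈46.77 (left) → 1 crossing.
Z-12: 1–2 at x≈26.63 (left), 4–1 at x≈38.16 (left) → 0 crossings.
Only Z-7 has an odd count, so the point is inside Z-7.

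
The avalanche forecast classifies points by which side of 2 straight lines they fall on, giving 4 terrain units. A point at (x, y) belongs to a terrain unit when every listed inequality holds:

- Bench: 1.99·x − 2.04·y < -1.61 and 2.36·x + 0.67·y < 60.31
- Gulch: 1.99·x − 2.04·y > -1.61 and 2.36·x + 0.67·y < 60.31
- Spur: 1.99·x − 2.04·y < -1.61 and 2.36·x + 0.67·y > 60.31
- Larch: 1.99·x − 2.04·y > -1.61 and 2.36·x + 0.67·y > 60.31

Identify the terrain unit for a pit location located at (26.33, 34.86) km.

1.99·26.33 − 2.04·34.86 = -18.718, which is < -1.61
2.36·26.33 + 0.67·34.86 = 85.495, which is > 60.31
This sign pattern matches Spur.

Spur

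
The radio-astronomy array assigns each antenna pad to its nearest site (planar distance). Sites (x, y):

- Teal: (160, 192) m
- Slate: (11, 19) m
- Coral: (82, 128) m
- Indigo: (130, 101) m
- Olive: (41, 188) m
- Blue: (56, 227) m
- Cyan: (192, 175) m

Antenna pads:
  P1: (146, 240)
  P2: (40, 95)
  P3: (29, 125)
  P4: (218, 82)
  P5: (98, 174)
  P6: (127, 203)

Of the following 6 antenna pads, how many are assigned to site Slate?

0

P1 → Teal
P2 → Coral
P3 → Coral
P4 → Indigo
P5 → Coral
P6 → Teal
0 of the 6 go to Slate.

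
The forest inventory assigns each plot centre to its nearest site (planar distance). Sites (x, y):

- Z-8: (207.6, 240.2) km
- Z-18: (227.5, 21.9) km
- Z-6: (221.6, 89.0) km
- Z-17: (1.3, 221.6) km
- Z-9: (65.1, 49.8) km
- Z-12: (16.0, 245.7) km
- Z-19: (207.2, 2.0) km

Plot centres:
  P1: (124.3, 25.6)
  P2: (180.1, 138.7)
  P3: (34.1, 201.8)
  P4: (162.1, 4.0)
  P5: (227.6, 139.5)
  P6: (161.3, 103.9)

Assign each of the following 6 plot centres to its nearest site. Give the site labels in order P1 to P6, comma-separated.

Z-9, Z-6, Z-17, Z-19, Z-6, Z-6

P1 → Z-9 (d²=4090.28)
P2 → Z-6 (d²=4192.34)
P3 → Z-17 (d²=1467.88)
P4 → Z-19 (d²=2038.01)
P5 → Z-6 (d²=2586.25)
P6 → Z-6 (d²=3858.10)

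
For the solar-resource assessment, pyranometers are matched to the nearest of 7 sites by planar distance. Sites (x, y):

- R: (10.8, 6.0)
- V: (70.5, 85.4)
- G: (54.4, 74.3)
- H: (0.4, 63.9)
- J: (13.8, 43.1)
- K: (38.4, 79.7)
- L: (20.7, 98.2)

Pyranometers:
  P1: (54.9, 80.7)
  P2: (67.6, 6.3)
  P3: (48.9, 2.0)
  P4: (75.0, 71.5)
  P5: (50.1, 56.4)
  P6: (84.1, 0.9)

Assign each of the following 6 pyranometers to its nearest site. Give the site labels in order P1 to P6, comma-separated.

G, R, R, V, G, R

P1 → G (d²=41.21)
P2 → R (d²=3226.33)
P3 → R (d²=1467.61)
P4 → V (d²=213.46)
P5 → G (d²=338.90)
P6 → R (d²=5398.90)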